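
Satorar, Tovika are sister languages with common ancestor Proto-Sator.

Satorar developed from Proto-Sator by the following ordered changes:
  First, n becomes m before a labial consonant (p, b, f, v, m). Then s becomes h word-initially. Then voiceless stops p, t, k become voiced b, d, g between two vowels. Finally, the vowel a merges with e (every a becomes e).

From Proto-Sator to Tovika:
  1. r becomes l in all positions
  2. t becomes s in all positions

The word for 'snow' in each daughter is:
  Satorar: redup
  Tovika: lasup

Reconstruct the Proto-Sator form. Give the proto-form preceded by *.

*ratup

Position 3: Satorar has d, Tovika has s. Taking the neighbouring segments as reconstructed: Satorar d could go back to *t or *d; Tovika s could go back to *t or *s — the one source consistent with every daughter is *t.
Position 2: Satorar has e, Tovika has a. Tovika preserves a here (none of its changes turn any other segment into a), so the proto-segment is *a.
This points to *ratup. Verify forward in each daughter:
Satorar: *ratup > radup > redup  (by intervocalic voicing, vowel merger)
Tovika: start from *ratup.
  rule 1 (unconditioned shift): ratup → latup
  rule 2 (unconditioned shift): latup → lasup
  ⇒ Tovika lasup
No other proto-form is consistent with every reflex, so the reconstruction is *ratup.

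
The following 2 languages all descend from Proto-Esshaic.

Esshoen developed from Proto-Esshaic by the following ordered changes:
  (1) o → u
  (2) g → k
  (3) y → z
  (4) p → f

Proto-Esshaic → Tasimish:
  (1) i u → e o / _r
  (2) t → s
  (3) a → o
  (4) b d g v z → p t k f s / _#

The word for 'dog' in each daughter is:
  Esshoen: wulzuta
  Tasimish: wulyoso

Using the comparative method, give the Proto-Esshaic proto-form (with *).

Position 6: Esshoen has t, Tasimish has s. Esshoen preserves t here (none of its changes turn any other segment into t), so the proto-segment is *t.
Position 4: Esshoen has z, Tasimish has y. Tasimish preserves y here (none of its changes turn any other segment into y), so the proto-segment is *y.
Position 5: Esshoen has u, Tasimish has o. Taking the neighbouring segments as reconstructed: Esshoen u could go back to *o or *u; Tasimish o could go back to *a or *o — the one source consistent with every daughter is *o.
This points to *wulyota. Verify forward in each daughter:
Esshoen: *wulyota > wulyuta > wulzuta  (by vowel merger, unconditioned shift)
Tasimish: *wulyota
  wulyota (rule 1 does not apply)
  wulyota → wulyosa   [unconditioned shift]
  wulyosa → wulyoso   [vowel merger]
  wulyoso (rule 4 does not apply)
  giving Tasimish wulyoso.
No other proto-form is consistent with every reflex, so the reconstruction is *wulyota.

*wulyota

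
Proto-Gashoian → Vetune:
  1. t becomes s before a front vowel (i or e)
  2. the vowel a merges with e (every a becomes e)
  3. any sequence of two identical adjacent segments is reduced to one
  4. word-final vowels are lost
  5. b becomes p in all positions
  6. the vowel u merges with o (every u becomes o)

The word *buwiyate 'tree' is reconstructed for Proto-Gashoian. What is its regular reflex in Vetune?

Vetune: *buwiyate
  buwiyate → buwiyase   [palatalisation]
  buwiyase → buwiyese   [vowel merger]
  buwiyese (rule 3 does not apply)
  buwiyese → buwiyes   [apocope]
  buwiyes → puwiyes   [unconditioned shift]
  puwiyes → powiyes   [vowel merger]
  giving Vetune powiyes.

powiyes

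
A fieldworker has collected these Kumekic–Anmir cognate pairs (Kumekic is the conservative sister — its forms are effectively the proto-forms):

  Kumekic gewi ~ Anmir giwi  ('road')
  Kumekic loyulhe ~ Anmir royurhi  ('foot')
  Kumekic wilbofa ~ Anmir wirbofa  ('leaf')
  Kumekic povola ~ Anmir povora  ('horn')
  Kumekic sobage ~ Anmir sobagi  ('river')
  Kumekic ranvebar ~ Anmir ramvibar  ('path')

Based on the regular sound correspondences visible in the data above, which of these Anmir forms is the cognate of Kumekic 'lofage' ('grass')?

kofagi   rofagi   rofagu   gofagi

loyulhe ~ royurhi — Kumekic l corresponds to Anmir r word-initially before a back vowel.
loyulhe ~ royurhi, sobage ~ sobagi — Kumekic e corresponds to Anmir i word-finally.
Applying these to Kumekic 'lofage':
  lofage → rofage   (l→r word-initially before a back vowel)
  rofage → rofagi   (e→i word-finally)
So the Anmir cognate is 'rofagi'.

rofagi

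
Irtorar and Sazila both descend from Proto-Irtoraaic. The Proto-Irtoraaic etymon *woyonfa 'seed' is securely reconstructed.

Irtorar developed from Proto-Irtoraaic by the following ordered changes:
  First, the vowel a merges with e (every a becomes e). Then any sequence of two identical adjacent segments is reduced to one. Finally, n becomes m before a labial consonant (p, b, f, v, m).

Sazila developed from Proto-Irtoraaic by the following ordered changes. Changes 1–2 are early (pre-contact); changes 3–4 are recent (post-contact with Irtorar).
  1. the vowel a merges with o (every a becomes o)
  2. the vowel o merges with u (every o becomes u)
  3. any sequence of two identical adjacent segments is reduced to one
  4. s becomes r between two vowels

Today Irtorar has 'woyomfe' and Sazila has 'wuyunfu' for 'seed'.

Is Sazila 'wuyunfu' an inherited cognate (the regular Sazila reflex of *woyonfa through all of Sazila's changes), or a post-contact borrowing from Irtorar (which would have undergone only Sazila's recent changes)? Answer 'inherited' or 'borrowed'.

inherited

If inherited, *woyonfa would pass through all of Sazila's changes:
Sazila: start from *woyonfa.
  rule 1 (vowel merger): woyonfa → woyonfo
  rule 2 (vowel merger): woyonfo → wuyunfu
  rule 3: no change — wuyunfu
  rule 4: no change — wuyunfu
  ⇒ Sazila wuyunfu
If borrowed from Irtorar 'woyomfe' after the early changes, it would undergo only the recent ones:
  rule 3 (degemination): no change (woyomfe)
  rule 4 (rhotacism): no change (woyomfe)
  ⇒ as a loan: woyomfe
Sazila 'wuyunfu' matches the inherited outcome exactly, so it is an inherited cognate, not a loan.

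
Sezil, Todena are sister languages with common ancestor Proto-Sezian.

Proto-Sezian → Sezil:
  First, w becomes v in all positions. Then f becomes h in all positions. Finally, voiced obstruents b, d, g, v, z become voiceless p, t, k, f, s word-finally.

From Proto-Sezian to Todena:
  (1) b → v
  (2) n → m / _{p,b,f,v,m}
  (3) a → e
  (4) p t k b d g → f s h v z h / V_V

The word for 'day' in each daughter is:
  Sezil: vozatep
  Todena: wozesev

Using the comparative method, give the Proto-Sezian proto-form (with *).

*wozateb

Position 1: Sezil has v, Todena has w. Todena preserves w here (none of its changes turn any other segment into w), so the proto-segment is *w.
Position 5: Sezil has t, Todena has s. Taking the neighbouring segments as reconstructed: Sezil t can only go back to *t; Todena s could go back to *t or *s — the one source consistent with every daughter is *t.
Position 4: Sezil has a, Todena has e. Sezil preserves a here (none of its changes turn any other segment into a), so the proto-segment is *a.
Verify the candidate proto-form against each daughter:
Sezil: start from *wozateb.
  rule 1 (unconditioned shift): wozateb → vozateb
  rule 2: no change — vozateb
  rule 3 (final devoicing): vozateb → vozatep
  ⇒ Sezil vozatep
Todena: start from *wozateb.
  rule 1 (unconditioned shift): wozateb → wozatev
  rule 2: no change — wozatev
  rule 3 (vowel merger): wozatev → wozetev
  rule 4 (intervocalic lenition): wozetev → wozesev
  ⇒ Todena wozesev
No other proto-form is consistent with every reflex, so the reconstruction is *wozateb.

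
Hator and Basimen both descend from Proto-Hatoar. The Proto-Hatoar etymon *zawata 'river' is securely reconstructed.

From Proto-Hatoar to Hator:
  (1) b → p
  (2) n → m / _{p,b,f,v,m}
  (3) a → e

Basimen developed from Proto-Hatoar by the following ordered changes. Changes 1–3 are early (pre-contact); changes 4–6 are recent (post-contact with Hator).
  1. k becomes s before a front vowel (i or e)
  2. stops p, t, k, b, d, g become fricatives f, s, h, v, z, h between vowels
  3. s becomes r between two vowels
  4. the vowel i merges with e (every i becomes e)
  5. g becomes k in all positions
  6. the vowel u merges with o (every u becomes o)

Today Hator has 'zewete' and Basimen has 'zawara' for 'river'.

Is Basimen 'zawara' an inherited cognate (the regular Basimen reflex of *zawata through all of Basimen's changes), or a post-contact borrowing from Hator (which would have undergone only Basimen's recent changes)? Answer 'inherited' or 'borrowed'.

If inherited, *zawata would pass through all of Basimen's changes:
Basimen: start from *zawata.
  rule 1: no change — zawata
  rule 2 (intervocalic lenition): zawata → zawasa
  rule 3 (rhotacism): zawasa → zawara
  rule 4: no change — zawara
  rule 5: no change — zawara
  rule 6: no change — zawara
  ⇒ Basimen zawara
If borrowed from Hator 'zewete' after the early changes, it would undergo only the recent ones:
  rule 4 (vowel merger): no change (zewete)
  rule 5 (unconditioned shift): no change (zewete)
  rule 6 (vowel merger): no change (zewete)
  ⇒ as a loan: zewete
Basimen 'zawara' matches the inherited outcome exactly, so it is an inherited cognate, not a loan.

inherited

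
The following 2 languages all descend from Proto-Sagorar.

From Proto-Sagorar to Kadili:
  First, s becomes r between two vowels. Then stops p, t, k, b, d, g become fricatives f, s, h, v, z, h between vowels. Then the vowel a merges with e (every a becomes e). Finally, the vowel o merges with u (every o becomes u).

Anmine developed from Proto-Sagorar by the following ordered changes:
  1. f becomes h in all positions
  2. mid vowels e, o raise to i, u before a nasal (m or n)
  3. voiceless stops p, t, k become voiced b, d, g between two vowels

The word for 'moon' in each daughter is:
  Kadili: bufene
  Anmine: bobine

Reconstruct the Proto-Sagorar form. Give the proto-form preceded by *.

Position 4: Kadili has e, Anmine has i. Taking the neighbouring segments as reconstructed: Kadili e could go back to *a or *e; Anmine i could go back to *e or *i — the one source consistent with every daughter is *e.
Position 2: Kadili has u, Anmine has o. Anmine preserves o here (none of its changes turn any other segment into o), so the proto-segment is *o.
Verify the candidate proto-form against each daughter:
Kadili: *bopene > bofene > bufene  (by intervocalic lenition, vowel merger)
Anmine: *bopene
  bopene (rule 1 does not apply)
  bopene → bopine   [pre-nasal raising]
  bopine → bobine   [intervocalic voicing]
  giving Anmine bobine.
Only *bopene yields all of Kadili bufene, Anmine bobine.

*bopene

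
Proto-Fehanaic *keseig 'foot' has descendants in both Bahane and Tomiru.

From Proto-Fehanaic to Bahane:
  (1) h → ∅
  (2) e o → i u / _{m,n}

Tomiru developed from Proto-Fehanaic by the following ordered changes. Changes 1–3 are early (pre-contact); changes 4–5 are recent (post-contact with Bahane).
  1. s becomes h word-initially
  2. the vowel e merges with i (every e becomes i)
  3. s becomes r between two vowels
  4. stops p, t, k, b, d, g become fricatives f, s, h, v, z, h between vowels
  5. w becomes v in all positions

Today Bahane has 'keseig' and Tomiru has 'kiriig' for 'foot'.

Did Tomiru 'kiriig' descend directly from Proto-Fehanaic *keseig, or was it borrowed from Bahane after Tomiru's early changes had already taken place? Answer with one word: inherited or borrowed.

inherited

If inherited, *keseig would pass through all of Tomiru's changes:
Tomiru: start from *keseig.
  rule 1: no change — keseig
  rule 2 (vowel merger): keseig → kisiig
  rule 3 (rhotacism): kisiig → kiriig
  rule 4: no change — kiriig
  rule 5: no change — kiriig
  ⇒ Tomiru kiriig
If borrowed from Bahane 'keseig' after the early changes, it would undergo only the recent ones:
  rule 4 (intervocalic lenition): no change (keseig)
  rule 5 (unconditioned shift): no change (keseig)
  ⇒ as a loan: keseig
Tomiru 'kiriig' matches the inherited outcome exactly, so it is an inherited cognate, not a loan.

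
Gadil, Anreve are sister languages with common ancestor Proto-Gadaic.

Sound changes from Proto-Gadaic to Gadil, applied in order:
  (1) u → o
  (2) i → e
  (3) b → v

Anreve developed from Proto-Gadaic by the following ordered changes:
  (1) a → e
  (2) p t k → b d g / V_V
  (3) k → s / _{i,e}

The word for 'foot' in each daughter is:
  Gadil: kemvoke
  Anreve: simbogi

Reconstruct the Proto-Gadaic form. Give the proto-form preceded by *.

Position 2: Gadil has e, Anreve has i. Anreve preserves i here (none of its changes turn any other segment into i), so the proto-segment is *i.
Position 1: Gadil has k, Anreve has s. Gadil preserves k here (none of its changes turn any other segment into k), so the proto-segment is *k.
Position 4: Gadil has v, Anreve has b. Taking the neighbouring segments as reconstructed: Gadil v could go back to *b or *v; Anreve b can only go back to *b — the one source consistent with every daughter is *b.
This points to *kimboki. Verify forward in each daughter:
Gadil: *kimboki
  kimboki (rule 1 does not apply)
  kimboki → kemboke   [vowel merger]
  kemboke → kemvoke   [unconditioned shift]
  giving Gadil kemvoke.
Anreve: *kimboki > kimbogi > simbogi  (by intervocalic voicing, palatalisation)
Only *kimboki yields all of Gadil kemvoke, Anreve simbogi.

*kimboki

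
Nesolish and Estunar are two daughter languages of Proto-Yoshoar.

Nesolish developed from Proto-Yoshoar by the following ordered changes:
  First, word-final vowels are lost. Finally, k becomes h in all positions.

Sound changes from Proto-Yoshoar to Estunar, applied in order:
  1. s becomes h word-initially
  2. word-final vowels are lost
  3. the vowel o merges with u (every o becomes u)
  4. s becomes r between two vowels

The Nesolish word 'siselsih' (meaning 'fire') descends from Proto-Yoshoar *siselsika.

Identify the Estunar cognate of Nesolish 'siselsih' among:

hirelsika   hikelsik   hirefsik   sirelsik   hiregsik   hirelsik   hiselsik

Estunar: *siselsika
  siselsika → hiselsika   [debuccalisation]
  hiselsika → hiselsik   [apocope]
  hiselsik (rule 3 does not apply)
  hiselsik → hirelsik   [rhotacism]
  giving Estunar hirelsik.

hirelsik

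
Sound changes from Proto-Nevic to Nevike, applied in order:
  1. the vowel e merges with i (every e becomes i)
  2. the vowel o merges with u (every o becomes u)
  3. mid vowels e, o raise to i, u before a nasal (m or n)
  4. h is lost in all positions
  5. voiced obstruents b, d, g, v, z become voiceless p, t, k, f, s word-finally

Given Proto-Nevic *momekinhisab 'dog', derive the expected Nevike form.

mumikinisap

Nevike: *momekinhisab > momikinhisab > mumikinhisab > mumikinisab > mumikinisap  (by vowel merger, vowel merger, h-loss, final devoicing)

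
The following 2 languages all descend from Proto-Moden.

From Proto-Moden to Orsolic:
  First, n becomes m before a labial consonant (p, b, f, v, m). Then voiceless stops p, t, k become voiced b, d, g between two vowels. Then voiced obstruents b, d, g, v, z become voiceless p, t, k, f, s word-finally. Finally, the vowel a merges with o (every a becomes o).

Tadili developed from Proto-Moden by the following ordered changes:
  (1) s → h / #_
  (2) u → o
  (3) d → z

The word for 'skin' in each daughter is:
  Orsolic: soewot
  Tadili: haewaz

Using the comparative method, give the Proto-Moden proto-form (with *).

*saewad

Position 1: Orsolic has s, Tadili has h. Taking the neighbouring segments as reconstructed: Orsolic s can only go back to *s; Tadili h could go back to *s or *h — the one source consistent with every daughter is *s.
Position 2: Orsolic has o, Tadili has a. Tadili preserves a here (none of its changes turn any other segment into a), so the proto-segment is *a.
Position 6: Orsolic has t, Tadili has z. Taking the neighbouring segments as reconstructed: Orsolic t could go back to *t or *d; Tadili z could go back to *d or *z — the one source consistent with every daughter is *d.
Continuing position by position gives *saewad; check it forward:
Orsolic: *saewad > saewat > soewot  (by final devoicing, vowel merger)
Tadili: start from *saewad.
  rule 1 (debuccalisation): saewad → haewad
  rule 2: no change — haewad
  rule 3 (unconditioned shift): haewad → haewaz
  ⇒ Tadili haewaz
Only *saewad yields all of Orsolic soewot, Tadili haewaz.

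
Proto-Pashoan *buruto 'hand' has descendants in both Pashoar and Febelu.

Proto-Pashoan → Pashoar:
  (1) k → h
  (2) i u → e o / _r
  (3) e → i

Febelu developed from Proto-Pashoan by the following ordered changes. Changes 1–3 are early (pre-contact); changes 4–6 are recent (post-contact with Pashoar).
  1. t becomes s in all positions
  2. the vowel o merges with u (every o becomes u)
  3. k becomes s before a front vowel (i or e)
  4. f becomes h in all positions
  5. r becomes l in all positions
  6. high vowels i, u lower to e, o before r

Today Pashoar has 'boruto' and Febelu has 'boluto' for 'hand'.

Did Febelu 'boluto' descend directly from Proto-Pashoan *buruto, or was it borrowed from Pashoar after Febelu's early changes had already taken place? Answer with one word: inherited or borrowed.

If inherited, *buruto would pass through all of Febelu's changes:
Febelu: start from *buruto.
  rule 1 (unconditioned shift): buruto → buruso
  rule 2 (vowel merger): buruso → burusu
  rule 3: no change — burusu
  rule 4: no change — burusu
  rule 5 (unconditioned shift): burusu → bulusu
  rule 6: no change — bulusu
  ⇒ Febelu bulusu
If borrowed from Pashoar 'boruto' after the early changes, it would undergo only the recent ones:
  rule 4 (unconditioned shift): no change (boruto)
  rule 5 (unconditioned shift): boruto → boluto
  rule 6 (pre-rhotic lowering): no change (boluto)
  ⇒ as a loan: boluto
Febelu 'boluto' matches the loan outcome 'boluto', not the inherited 'bulusu' — it skipped the early Febelu changes, so it was borrowed from Pashoar.

borrowed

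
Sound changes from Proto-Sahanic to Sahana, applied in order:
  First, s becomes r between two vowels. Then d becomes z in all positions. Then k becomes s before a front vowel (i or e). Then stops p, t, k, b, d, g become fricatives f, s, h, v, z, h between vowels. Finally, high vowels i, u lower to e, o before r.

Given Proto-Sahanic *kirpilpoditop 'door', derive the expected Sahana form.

Sahana: *kirpilpoditop
  kirpilpoditop (rule 1 does not apply)
  kirpilpoditop → kirpilpozitop   [unconditioned shift]
  kirpilpozitop → sirpilpozitop   [palatalisation]
  sirpilpozitop → sirpilpozisop   [intervocalic lenition]
  sirpilpozisop → serpilpozisop   [pre-rhotic lowering]
  giving Sahana serpilpozisop.

serpilpozisop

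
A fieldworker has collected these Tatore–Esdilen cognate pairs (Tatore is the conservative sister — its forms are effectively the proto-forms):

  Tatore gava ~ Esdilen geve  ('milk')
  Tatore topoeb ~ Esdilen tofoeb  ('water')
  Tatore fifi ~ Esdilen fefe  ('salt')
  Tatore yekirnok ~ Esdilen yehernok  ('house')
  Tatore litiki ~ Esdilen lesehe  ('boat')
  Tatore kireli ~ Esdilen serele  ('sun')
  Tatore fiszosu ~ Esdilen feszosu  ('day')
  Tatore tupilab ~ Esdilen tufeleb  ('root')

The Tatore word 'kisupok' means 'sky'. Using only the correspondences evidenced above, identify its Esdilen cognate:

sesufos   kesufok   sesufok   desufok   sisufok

sesufok

kireli ~ serele — Tatore k corresponds to Esdilen s word-initially before a front vowel.
litiki ~ lesehe, fiszosu ~ feszosu — Tatore i corresponds to Esdilen e after a consonant, before a consonant other than r, m, n, p, b, f, v.
topoeb ~ tofoeb — Tatore p corresponds to Esdilen f between vowels (before a back vowel).
Applying these to Tatore 'kisupok':
  kisupok → sisupok   (k→s word-initially before a front vowel)
  sisupok → sesupok   (i→e after a consonant, before a consonant other than r, m, n, p, b, f, v)
  sesupok → sesufok   (p→f between vowels (before a back vowel))
So the Esdilen cognate is 'sesufok'.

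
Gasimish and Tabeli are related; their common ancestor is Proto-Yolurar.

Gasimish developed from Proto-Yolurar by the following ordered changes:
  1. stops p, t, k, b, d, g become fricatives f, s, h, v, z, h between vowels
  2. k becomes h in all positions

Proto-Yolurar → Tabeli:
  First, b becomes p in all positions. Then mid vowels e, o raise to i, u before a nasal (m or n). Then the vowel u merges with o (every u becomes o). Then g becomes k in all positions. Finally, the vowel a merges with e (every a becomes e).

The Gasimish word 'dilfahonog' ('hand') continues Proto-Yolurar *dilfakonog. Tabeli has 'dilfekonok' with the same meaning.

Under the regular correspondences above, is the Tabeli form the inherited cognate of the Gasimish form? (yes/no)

Derive the expected Tabeli reflex of *dilfakonog:
Tabeli: *dilfakonog > dilfakunog > dilfakonog > dilfakonok > dilfekonok  (by pre-nasal raising, vowel merger, unconditioned shift, vowel merger)
Tabeli 'dilfekonok' matches the regular reflex exactly, so the pair is cognate.

yes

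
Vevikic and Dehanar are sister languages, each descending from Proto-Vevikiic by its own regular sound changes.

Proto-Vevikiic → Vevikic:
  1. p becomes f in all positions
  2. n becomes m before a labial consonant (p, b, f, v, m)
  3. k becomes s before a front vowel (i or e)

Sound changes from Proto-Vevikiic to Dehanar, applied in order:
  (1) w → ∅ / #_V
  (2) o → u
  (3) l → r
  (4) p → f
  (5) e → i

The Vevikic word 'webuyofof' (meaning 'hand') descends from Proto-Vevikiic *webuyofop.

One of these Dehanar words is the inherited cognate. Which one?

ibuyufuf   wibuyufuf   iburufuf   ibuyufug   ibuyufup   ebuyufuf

Dehanar: start from *webuyofop.
  rule 1 (glide loss): webuyofop → ebuyofop
  rule 2 (vowel merger): ebuyofop → ebuyufup
  rule 3: no change — ebuyufup
  rule 4 (unconditioned shift): ebuyufup → ebuyufuf
  rule 5 (vowel merger): ebuyufuf → ibuyufuf
  ⇒ Dehanar ibuyufuf
Only 'ibuyufuf' matches the regular Dehanar development of *webuyofop.

ibuyufuf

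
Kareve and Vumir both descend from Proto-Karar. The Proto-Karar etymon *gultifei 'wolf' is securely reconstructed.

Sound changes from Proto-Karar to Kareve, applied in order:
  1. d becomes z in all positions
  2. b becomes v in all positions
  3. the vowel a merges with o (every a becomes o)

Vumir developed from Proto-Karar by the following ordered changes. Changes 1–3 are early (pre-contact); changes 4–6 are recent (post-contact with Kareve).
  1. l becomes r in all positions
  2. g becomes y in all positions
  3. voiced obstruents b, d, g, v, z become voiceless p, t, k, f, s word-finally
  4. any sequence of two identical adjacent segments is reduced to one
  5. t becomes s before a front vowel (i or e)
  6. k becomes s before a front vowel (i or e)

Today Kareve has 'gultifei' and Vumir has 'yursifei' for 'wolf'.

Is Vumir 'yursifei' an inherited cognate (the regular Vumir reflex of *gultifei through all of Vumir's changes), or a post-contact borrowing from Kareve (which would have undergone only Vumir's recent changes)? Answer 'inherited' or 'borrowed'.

inherited

If inherited, *gultifei would pass through all of Vumir's changes:
Vumir: *gultifei > gurtifei > yurtifei > yursifei  (by unconditioned shift, unconditioned shift, palatalisation)
If borrowed from Kareve 'gultifei' after the early changes, it would undergo only the recent ones:
  rule 4 (degemination): no change (gultifei)
  rule 5 (palatalisation): gultifei → gulsifei
  rule 6 (palatalisation): no change (gulsifei)
  ⇒ as a loan: gulsifei
Vumir 'yursifei' matches the inherited outcome exactly, so it is an inherited cognate, not a loan.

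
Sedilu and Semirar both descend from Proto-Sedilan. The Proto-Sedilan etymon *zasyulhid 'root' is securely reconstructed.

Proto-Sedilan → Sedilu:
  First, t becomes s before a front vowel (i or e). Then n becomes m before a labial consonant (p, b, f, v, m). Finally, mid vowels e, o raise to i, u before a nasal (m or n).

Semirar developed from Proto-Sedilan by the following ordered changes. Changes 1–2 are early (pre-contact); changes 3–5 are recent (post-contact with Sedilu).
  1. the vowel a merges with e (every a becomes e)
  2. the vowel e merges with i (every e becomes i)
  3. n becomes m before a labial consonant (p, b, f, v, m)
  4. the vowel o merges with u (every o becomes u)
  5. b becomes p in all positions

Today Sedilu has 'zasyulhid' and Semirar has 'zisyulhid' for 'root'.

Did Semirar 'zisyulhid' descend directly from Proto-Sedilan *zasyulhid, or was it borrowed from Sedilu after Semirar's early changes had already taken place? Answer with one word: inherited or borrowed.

If inherited, *zasyulhid would pass through all of Semirar's changes:
Semirar: start from *zasyulhid.
  rule 1 (vowel merger): zasyulhid → zesyulhid
  rule 2 (vowel merger): zesyulhid → zisyulhid
  rule 3: no change — zisyulhid
  rule 4: no change — zisyulhid
  rule 5: no change — zisyulhid
  ⇒ Semirar zisyulhid
If borrowed from Sedilu 'zasyulhid' after the early changes, it would undergo only the recent ones:
  rule 3 (nasal place assimilation): no change (zasyulhid)
  rule 4 (vowel merger): no change (zasyulhid)
  rule 5 (unconditioned shift): no change (zasyulhid)
  ⇒ as a loan: zasyulhid
Semirar 'zisyulhid' matches the inherited outcome exactly, so it is an inherited cognate, not a loan.

inherited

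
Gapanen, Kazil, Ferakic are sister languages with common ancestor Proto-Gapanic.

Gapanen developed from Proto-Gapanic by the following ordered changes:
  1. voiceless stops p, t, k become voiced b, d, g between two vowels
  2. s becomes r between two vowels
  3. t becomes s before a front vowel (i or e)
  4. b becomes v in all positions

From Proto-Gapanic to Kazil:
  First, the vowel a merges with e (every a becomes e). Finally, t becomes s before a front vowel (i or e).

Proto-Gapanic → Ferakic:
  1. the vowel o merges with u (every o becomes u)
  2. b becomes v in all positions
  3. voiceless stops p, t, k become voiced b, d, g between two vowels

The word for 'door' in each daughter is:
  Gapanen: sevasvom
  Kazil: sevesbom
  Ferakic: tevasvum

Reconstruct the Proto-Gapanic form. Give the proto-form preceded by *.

Position 1: Gapanen has s, Kazil has s, Ferakic has t. Ferakic preserves t here (none of its changes turn any other segment into t), so the proto-segment is *t.
Position 6: Gapanen has v, Kazil has b, Ferakic has v. Kazil preserves b here (none of its changes turn any other segment into b), so the proto-segment is *b.
This points to *tevasbom. Verify forward in each daughter:
Gapanen: start from *tevasbom.
  rule 1: no change — tevasbom
  rule 2: no change — tevasbom
  rule 3 (palatalisation): tevasbom → sevasbom
  rule 4 (unconditioned shift): sevasbom → sevasvom
  ⇒ Gapanen sevasvom
Kazil: *tevasbom
  tevasbom → tevesbom   [vowel merger]
  tevesbom → sevesbom   [palatalisation]
  giving Kazil sevesbom.
Ferakic: *tevasbom > tevasbum > tevasvum  (by vowel merger, unconditioned shift)
*tevasbom is the unique common source.

*tevasbom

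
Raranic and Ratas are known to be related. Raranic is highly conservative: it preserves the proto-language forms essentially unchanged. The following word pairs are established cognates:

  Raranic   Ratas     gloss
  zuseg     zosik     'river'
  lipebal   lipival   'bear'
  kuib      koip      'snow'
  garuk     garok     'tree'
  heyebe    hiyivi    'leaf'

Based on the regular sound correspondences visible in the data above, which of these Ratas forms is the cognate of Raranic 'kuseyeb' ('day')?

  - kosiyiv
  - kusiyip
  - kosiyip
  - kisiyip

zuseg ~ zosik, garuk ~ garok — Raranic u corresponds to Ratas o after a consonant, before a consonant other than r, m, n, p, b, f, v.
zuseg ~ zosik, heyebe ~ hiyivi — Raranic e corresponds to Ratas i after a consonant, before a consonant other than r, m, n, p, b, f, v.
lipebal ~ lipival, heyebe ~ hiyivi — Raranic e corresponds to Ratas i after a consonant, before a labial obstruent.
kuib ~ koip — Raranic b corresponds to Ratas p word-finally.
Applying these to Raranic 'kuseyeb':
  kuseyeb → koseyeb   (u→o after a consonant, before a consonant other than r, m, n, p, b, f, v)
  koseyeb → kosiyeb   (e→i after a consonant, before a consonant other than r, m, n, p, b, f, v)
  kosiyeb → kosiyib   (e→i after a consonant, before a labial obstruent)
  kosiyib → kosiyip   (b→p word-finally)
So the Ratas cognate is 'kosiyip'.

kosiyip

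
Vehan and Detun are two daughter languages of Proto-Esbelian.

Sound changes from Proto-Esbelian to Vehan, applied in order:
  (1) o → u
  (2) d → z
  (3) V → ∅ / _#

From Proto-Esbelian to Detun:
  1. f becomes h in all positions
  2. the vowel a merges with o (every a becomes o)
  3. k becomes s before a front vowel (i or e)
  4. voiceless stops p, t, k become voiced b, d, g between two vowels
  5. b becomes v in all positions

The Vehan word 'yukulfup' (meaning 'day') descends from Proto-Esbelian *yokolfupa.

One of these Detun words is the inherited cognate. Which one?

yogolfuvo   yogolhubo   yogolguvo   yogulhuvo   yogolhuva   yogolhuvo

yogolhuvo

Detun: *yokolfupa
  yokolfupa → yokolhupa   [unconditioned shift]
  yokolhupa → yokolhupo   [vowel merger]
  yokolhupo (rule 3 does not apply)
  yokolhupo → yogolhubo   [intervocalic voicing]
  yogolhubo → yogolhuvo   [unconditioned shift]
  giving Detun yogolhuvo.
Among the options, 'yogolhuvo' alone shows every Detun change applied in order.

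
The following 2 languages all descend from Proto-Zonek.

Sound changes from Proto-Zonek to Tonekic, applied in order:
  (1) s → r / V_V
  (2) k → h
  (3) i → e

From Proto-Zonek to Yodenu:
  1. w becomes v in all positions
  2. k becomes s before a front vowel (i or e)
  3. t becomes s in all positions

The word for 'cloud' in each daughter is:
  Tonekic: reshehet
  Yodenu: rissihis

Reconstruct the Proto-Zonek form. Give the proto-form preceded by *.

Position 8: Tonekic has t, Yodenu has s. Tonekic preserves t here (none of its changes turn any other segment into t), so the proto-segment is *t.
Position 4: Tonekic has h, Yodenu has s. Taking the neighbouring segments as reconstructed: Tonekic h could go back to *k or *h; Yodenu s could go back to *t or *k or *s — the one source consistent with every daughter is *k.
Position 2: Tonekic has e, Yodenu has i. Yodenu preserves i here (none of its changes turn any other segment into i), so the proto-segment is *i.
Continuing position by position gives *riskihit; check it forward:
Tonekic: *riskihit > rishihit > reshehet  (by unconditioned shift, vowel merger)
Yodenu: start from *riskihit.
  rule 1: no change — riskihit
  rule 2 (palatalisation): riskihit → rissihit
  rule 3 (unconditioned shift): rissihit → rissihis
  ⇒ Yodenu rissihis
*riskihit is the unique common source.

*riskihit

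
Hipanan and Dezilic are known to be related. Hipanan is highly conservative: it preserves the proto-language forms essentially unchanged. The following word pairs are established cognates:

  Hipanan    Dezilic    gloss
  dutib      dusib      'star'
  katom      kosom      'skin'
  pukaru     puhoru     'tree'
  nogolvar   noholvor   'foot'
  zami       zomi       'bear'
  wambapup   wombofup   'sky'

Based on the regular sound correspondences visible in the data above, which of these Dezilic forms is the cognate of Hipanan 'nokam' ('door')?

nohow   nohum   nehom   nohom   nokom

pukaru ~ puhoru — Hipanan k corresponds to Dezilic h between vowels (before a back vowel).
zami ~ zomi, wambapup ~ wombofup — Hipanan a corresponds to Dezilic o after a consonant, before a nasal.
Applying these to Hipanan 'nokam':
  nokam → noham   (k→h between vowels (before a back vowel))
  noham → nohom   (a→o after a consonant, before a nasal)
So the Dezilic cognate is 'nohom'.

nohom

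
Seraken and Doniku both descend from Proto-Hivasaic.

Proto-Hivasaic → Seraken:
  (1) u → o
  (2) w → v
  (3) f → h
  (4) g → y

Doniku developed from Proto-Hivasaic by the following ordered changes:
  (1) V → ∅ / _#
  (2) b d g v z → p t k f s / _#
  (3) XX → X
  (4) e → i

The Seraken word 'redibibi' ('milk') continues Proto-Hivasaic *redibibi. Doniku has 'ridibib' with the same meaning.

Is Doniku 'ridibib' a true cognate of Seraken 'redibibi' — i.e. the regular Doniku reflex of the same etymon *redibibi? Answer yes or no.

Derive the expected Doniku reflex of *redibibi:
Doniku: start from *redibibi.
  rule 1 (apocope): redibibi → redibib
  rule 2 (final devoicing): redibib → redibip
  rule 3: no change — redibip
  rule 4 (vowel merger): redibip → ridibip
  ⇒ Doniku ridibip
The regular Doniku reflex would be 'ridibip', but the attested form is 'ridibib'. The correspondence is irregular, so they are not cognates (the Doniku form has a different source).

no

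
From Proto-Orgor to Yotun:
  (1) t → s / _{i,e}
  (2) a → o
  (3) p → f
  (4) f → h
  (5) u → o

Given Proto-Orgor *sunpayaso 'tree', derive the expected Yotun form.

sonhoyoso

Yotun: start from *sunpayaso.
  rule 1: no change — sunpayaso
  rule 2 (vowel merger): sunpayaso → sunpoyoso
  rule 3 (unconditioned shift): sunpoyoso → sunfoyoso
  rule 4 (unconditioned shift): sunfoyoso → sunhoyoso
  rule 5 (vowel merger): sunhoyoso → sonhoyoso
  ⇒ Yotun sonhoyoso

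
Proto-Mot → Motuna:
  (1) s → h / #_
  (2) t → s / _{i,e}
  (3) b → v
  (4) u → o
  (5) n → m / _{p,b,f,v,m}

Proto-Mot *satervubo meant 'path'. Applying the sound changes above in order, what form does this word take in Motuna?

Motuna: start from *satervubo.
  rule 1 (debuccalisation): satervubo → hatervubo
  rule 2 (palatalisation): hatervubo → haservubo
  rule 3 (unconditioned shift): haservubo → haservuvo
  rule 4 (vowel merger): haservuvo → haservovo
  rule 5: no change — haservovo
  ⇒ Motuna haservovo

haservovo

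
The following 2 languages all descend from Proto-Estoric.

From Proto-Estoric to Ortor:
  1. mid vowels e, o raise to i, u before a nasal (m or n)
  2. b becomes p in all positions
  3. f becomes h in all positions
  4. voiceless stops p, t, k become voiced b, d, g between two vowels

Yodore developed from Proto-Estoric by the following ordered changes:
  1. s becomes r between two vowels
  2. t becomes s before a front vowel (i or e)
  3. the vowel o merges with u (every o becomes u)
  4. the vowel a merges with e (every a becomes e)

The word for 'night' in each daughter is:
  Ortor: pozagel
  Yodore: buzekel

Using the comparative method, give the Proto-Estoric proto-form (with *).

Position 1: Ortor has p, Yodore has b. Yodore preserves b here (none of its changes turn any other segment into b), so the proto-segment is *b.
Position 2: Ortor has o, Yodore has u. Ortor preserves o here (none of its changes turn any other segment into o), so the proto-segment is *o.
Verify the candidate proto-form against each daughter:
Ortor: *bozakel > pozakel > pozagel  (by unconditioned shift, intervocalic voicing)
Yodore: *bozakel
  bozakel (rule 1 does not apply)
  bozakel (rule 2 does not apply)
  bozakel → buzakel   [vowel merger]
  buzakel → buzekel   [vowel merger]
  giving Yodore buzekel.
Only *bozakel yields all of Ortor pozagel, Yodore buzekel.

*bozakel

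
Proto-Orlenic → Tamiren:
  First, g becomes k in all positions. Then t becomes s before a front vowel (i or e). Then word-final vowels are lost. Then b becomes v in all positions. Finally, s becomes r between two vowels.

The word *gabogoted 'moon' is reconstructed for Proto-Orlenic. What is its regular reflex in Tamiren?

Tamiren: start from *gabogoted.
  rule 1 (unconditioned shift): gabogoted → kabokoted
  rule 2 (palatalisation): kabokoted → kabokosed
  rule 3: no change — kabokosed
  rule 4 (unconditioned shift): kabokosed → kavokosed
  rule 5 (rhotacism): kavokosed → kavokored
  ⇒ Tamiren kavokored

kavokored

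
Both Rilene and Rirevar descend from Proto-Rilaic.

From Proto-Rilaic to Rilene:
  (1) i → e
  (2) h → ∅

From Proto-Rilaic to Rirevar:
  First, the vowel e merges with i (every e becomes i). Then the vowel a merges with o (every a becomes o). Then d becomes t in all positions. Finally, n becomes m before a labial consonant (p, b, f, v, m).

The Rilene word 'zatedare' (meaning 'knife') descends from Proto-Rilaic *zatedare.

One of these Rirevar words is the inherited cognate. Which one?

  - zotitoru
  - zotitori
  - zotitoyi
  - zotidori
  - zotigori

zotitori

Rirevar: *zatedare > zatidari > zotidori > zotitori  (by vowel merger, vowel merger, unconditioned shift)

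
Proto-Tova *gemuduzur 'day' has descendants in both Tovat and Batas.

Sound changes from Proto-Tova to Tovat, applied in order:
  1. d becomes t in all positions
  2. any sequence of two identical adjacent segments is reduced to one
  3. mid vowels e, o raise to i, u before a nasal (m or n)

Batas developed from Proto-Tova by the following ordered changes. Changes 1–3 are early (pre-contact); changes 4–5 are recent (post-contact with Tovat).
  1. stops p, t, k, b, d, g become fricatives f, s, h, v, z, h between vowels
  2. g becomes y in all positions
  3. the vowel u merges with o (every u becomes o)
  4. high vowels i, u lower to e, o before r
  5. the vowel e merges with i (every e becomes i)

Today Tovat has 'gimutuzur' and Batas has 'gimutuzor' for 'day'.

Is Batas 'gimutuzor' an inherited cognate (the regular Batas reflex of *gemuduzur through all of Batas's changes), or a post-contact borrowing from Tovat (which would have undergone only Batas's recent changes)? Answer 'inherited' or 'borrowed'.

borrowed

If inherited, *gemuduzur would pass through all of Batas's changes:
Batas: start from *gemuduzur.
  rule 1 (intervocalic lenition): gemuduzur → gemuzuzur
  rule 2 (unconditioned shift): gemuzuzur → yemuzuzur
  rule 3 (vowel merger): yemuzuzur → yemozozor
  rule 4: no change — yemozozor
  rule 5 (vowel merger): yemozozor → yimozozor
  ⇒ Batas yimozozor
If borrowed from Tovat 'gimutuzur' after the early changes, it would undergo only the recent ones:
  rule 4 (pre-rhotic lowering): gimutuzur → gimutuzor
  rule 5 (vowel merger): no change (gimutuzor)
  ⇒ as a loan: gimutuzor
Batas 'gimutuzor' matches the loan outcome 'gimutuzor', not the inherited 'yimozozor' — it skipped the early Batas changes, so it was borrowed from Tovat.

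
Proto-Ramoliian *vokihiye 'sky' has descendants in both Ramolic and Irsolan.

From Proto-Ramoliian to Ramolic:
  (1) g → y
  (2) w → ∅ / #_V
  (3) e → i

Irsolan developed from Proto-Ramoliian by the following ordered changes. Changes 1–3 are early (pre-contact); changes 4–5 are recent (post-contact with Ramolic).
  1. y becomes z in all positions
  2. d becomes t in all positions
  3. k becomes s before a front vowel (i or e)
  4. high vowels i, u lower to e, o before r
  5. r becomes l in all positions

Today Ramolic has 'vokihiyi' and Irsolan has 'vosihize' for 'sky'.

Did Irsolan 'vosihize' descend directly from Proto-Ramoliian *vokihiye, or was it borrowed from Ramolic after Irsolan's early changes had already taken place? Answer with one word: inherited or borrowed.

If inherited, *vokihiye would pass through all of Irsolan's changes:
Irsolan: *vokihiye
  vokihiye → vokihize   [unconditioned shift]
  vokihize (rule 2 does not apply)
  vokihize → vosihize   [palatalisation]
  vosihize (rule 4 does not apply)
  vosihize (rule 5 does not apply)
  giving Irsolan vosihize.
If borrowed from Ramolic 'vokihiyi' after the early changes, it would undergo only the recent ones:
  rule 4 (pre-rhotic lowering): no change (vokihiyi)
  rule 5 (unconditioned shift): no change (vokihiyi)
  ⇒ as a loan: vokihiyi
Irsolan 'vosihize' matches the inherited outcome exactly, so it is an inherited cognate, not a loan.

inherited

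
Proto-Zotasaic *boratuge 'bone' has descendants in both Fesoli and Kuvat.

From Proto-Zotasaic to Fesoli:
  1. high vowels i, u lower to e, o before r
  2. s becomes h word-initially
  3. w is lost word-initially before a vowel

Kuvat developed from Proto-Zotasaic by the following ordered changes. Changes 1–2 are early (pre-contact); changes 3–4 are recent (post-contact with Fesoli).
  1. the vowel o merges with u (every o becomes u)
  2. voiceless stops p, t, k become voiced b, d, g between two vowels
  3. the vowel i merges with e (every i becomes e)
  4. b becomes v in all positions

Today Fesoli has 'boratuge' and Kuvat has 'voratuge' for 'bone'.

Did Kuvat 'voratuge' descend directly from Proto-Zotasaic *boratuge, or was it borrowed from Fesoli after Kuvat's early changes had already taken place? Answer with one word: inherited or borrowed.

borrowed

If inherited, *boratuge would pass through all of Kuvat's changes:
Kuvat: *boratuge
  boratuge → buratuge   [vowel merger]
  buratuge → buraduge   [intervocalic voicing]
  buraduge (rule 3 does not apply)
  buraduge → vuraduge   [unconditioned shift]
  giving Kuvat vuraduge.
If borrowed from Fesoli 'boratuge' after the early changes, it would undergo only the recent ones:
  rule 3 (vowel merger): no change (boratuge)
  rule 4 (unconditioned shift): boratuge → voratuge
  ⇒ as a loan: voratuge
Kuvat 'voratuge' matches the loan outcome 'voratuge', not the inherited 'vuraduge' — it skipped the early Kuvat changes, so it was borrowed from Fesoli.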